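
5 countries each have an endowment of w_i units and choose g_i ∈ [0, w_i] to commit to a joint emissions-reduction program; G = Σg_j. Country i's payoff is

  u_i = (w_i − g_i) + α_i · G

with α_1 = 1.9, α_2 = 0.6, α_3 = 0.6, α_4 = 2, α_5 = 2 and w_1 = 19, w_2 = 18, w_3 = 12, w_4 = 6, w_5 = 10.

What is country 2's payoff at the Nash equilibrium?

39

∂u_i/∂g_i = α_i − 1, so country i contributes w_i if α_i > 1, else 0.
α_i > 1 for i ∈ {1, 4, 5}; NE contributions (19, 0, 0, 6, 10), G = 35.
u_2 = (18 − 0) + 0.6·35 = 39.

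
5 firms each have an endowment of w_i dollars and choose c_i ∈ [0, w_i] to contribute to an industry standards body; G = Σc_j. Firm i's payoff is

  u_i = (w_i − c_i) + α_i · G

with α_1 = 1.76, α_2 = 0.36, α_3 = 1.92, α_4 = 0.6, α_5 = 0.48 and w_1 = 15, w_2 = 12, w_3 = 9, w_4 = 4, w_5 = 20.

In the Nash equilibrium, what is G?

24

∂u_i/∂c_i = α_i − 1, so firm i contributes w_i if α_i > 1, else 0.
α_i > 1 for i ∈ {1, 3}; NE contributions (15, 0, 9, 0, 0), G = 24.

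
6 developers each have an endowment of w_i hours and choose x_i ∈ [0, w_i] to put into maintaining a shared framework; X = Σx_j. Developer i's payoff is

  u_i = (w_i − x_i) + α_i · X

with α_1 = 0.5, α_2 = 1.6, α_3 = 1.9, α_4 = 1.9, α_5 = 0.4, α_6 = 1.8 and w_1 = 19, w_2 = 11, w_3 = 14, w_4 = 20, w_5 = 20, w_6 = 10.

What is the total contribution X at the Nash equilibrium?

∂u_i/∂x_i = α_i − 1, so developer i contributes w_i if α_i > 1, else 0.
α_i > 1 for i ∈ {2, 3, 4, 6}; NE contributions (0, 11, 14, 20, 0, 10), X = 55.

55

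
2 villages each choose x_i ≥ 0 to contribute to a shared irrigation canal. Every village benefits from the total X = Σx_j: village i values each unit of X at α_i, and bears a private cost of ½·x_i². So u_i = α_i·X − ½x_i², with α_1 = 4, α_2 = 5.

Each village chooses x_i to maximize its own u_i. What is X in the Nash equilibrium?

Village i's FOC: ∂u_i/∂x_i = α_i − x_i = 0, so x_i* = α_i.
NE contributions = (4, 5); X = 9.

9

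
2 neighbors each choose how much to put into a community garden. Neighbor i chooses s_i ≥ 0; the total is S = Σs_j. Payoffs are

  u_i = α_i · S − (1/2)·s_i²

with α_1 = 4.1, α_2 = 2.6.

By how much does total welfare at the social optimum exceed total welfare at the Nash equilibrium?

Neighbor i's FOC: ∂u_i/∂s_i = α_i − s_i = 0, so s_i* = α_i.
NE contributions = (4.1, 2.6); S = 6.7.
W^NE = (Σα)·S − ½Σα_i² = 6.7² − ½·23.57 = 33.105.
Planner sets s_i = Σα_j = 6.7 for every i, so S^SO = 2·6.7 = 13.4.
W^SO = (Σα)·S^SO − ½·2·(Σα)² = (2/2)·6.7² = 44.89.
Deadweight loss = W^SO − W^NE = 11.785.

11.785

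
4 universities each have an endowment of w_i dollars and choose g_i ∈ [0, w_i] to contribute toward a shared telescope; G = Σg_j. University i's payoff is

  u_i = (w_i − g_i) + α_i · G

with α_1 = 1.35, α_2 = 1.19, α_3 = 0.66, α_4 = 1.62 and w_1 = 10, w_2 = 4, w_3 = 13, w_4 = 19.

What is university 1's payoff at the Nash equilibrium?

∂u_i/∂g_i = α_i − 1, so university i contributes w_i if α_i > 1, else 0.
α_i > 1 for i ∈ {1, 2, 4}; NE contributions (10, 4, 0, 19), G = 33.
u_1 = (10 − 10) + 1.35·33 = 44.55.

44.55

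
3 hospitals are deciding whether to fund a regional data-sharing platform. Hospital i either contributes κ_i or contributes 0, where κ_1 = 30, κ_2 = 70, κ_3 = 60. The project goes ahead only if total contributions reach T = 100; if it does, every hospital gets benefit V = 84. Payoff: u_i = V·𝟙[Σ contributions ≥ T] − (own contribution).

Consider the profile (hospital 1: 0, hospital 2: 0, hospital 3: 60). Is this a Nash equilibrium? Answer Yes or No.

No

Total = 60 < 100: not provided.
Hospital 1 (pledges 0, payoff 0): pledging 30 → total 90, payoff -30. No gain.
Hospital 2 (pledges 0, payoff 0): pledging 70 → total 130, payoff 14. Profitable deviation.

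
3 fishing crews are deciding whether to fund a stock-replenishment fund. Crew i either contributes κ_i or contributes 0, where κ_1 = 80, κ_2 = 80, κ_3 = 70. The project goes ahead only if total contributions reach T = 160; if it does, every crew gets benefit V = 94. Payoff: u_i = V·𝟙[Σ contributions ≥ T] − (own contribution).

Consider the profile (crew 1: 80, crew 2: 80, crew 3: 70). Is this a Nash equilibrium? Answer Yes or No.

Total = 230 ≥ 160: provided.
Crew 1 (pledges 80, payoff 14): dropping to 0 → total 150, payoff 0. No gain.
Crew 2 (pledges 80, payoff 14): dropping to 0 → total 150, payoff 0. No gain.
Crew 3 (pledges 70, payoff 24): dropping to 0 → total 160, payoff 94. Profitable deviation.

No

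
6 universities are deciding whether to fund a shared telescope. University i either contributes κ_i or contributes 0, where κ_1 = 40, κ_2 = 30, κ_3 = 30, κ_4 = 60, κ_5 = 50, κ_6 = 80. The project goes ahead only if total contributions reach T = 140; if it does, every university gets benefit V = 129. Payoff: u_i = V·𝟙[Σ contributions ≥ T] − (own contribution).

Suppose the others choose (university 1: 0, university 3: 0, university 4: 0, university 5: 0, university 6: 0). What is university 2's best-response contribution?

Others' total = 0. Even contributing 30 gives 30 < 140: no benefit either way.
Best response: 0.

0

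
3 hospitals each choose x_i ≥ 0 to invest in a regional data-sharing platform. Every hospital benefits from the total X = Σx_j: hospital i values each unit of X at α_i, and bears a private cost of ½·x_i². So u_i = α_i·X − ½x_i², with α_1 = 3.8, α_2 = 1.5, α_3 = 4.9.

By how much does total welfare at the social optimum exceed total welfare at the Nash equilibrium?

72.37

Hospital i's FOC: ∂u_i/∂x_i = α_i − x_i = 0, so x_i* = α_i.
NE contributions = (3.8, 1.5, 4.9); X = 10.2.
W^NE = (Σα)·X − ½Σα_i² = 10.2² − ½·40.7 = 83.69.
Planner sets x_i = Σα_j = 10.2 for every i, so X^SO = 3·10.2 = 30.6.
W^SO = (Σα)·X^SO − ½·3·(Σα)² = (3/2)·10.2² = 156.06.
Deadweight loss = W^SO − W^NE = 72.37.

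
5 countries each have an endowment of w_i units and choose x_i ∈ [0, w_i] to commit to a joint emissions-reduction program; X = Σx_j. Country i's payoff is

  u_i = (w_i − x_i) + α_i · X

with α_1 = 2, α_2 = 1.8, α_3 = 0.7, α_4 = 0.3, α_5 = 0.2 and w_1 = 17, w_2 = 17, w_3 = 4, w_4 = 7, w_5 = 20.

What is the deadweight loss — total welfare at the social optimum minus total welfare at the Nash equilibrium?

∂u_i/∂x_i = α_i − 1, so country i contributes w_i if α_i > 1, else 0.
α_i > 1 for i ∈ {1, 2}; NE contributions (17, 17, 0, 0, 0), X = 34.
W^NE = Σw_i − X^NE + (Σα_i)·X^NE = 65 + 4·34 = 201.
Planner: ∂(Σu_j)/∂x_i = Σα_j − 1 = 4 > 0, so everyone contributes w_i; X^SO = 65, W^SO = 65 + 4·65 = 325.
Deadweight loss = 124.

124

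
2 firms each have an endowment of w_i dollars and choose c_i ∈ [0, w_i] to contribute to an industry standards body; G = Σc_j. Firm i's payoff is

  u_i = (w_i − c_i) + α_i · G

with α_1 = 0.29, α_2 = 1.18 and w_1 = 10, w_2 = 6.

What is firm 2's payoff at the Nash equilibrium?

∂u_i/∂c_i = α_i − 1, so firm i contributes w_i if α_i > 1, else 0.
α_i > 1 for i ∈ {2}; NE contributions (0, 6), G = 6.
u_2 = (6 − 6) + 1.18·6 = 7.08.

7.08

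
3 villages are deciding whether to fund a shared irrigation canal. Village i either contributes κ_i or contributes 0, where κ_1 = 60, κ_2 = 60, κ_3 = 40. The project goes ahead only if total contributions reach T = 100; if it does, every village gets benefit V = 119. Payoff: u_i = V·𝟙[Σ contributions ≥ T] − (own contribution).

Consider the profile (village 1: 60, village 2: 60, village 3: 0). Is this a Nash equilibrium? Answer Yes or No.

Total = 120 ≥ 100: provided.
Village 1 (pledges 60, payoff 59): dropping to 0 → total 60, payoff 0. No gain.
Village 2 (pledges 60, payoff 59): dropping to 0 → total 60, payoff 0. No gain.
Village 3 (pledges 0, payoff 119): pledging 40 → total 160, payoff 79. No gain.

Yes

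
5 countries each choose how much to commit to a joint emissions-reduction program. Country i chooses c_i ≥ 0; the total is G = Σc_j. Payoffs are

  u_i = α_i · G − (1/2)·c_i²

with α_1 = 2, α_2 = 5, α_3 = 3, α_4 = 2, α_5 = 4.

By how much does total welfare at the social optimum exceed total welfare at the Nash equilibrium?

Country i's FOC: ∂u_i/∂c_i = α_i − c_i = 0, so c_i* = α_i.
NE contributions = (2, 5, 3, 2, 4); G = 16.
W^NE = (Σα)·G − ½Σα_i² = 16² − ½·58 = 227.
Planner sets c_i = Σα_j = 16 for every i, so G^SO = 5·16 = 80.
W^SO = (Σα)·G^SO − ½·5·(Σα)² = (5/2)·16² = 640.
Deadweight loss = W^SO − W^NE = 413.

413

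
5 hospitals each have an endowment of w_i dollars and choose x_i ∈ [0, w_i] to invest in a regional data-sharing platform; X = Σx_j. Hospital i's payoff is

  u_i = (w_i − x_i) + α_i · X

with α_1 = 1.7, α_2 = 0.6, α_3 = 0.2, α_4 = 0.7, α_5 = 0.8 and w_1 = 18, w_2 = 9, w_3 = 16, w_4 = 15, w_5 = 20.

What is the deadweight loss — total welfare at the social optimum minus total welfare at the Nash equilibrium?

∂u_i/∂x_i = α_i − 1, so hospital i contributes w_i if α_i > 1, else 0.
α_i > 1 for i ∈ {1}; NE contributions (18, 0, 0, 0, 0), X = 18.
W^NE = Σw_i − X^NE + (Σα_i)·X^NE = 78 + 3·18 = 132.
Planner: ∂(Σu_j)/∂x_i = Σα_j − 1 = 3 > 0, so everyone contributes w_i; X^SO = 78, W^SO = 78 + 3·78 = 312.
Deadweight loss = 180.

180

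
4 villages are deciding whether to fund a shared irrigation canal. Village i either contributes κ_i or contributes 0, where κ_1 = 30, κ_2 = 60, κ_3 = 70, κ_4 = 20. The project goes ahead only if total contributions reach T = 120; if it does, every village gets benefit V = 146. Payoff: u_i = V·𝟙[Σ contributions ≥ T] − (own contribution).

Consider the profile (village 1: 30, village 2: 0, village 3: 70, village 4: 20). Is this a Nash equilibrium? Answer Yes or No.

Total = 120 ≥ 120: provided.
Village 1 (pledges 30, payoff 116): dropping to 0 → total 90, payoff 0. No gain.
Village 2 (pledges 0, payoff 146): pledging 60 → total 180, payoff 86. No gain.
Village 3 (pledges 70, payoff 76): dropping to 0 → total 50, payoff 0. No gain.
Village 4 (pledges 20, payoff 126): dropping to 0 → total 100, payoff 0. No gain.

Yes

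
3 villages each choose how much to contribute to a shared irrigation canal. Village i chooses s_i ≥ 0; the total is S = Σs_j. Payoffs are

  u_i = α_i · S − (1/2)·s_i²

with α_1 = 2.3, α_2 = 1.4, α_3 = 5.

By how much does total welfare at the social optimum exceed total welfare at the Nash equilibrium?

Village i's FOC: ∂u_i/∂s_i = α_i − s_i = 0, so s_i* = α_i.
NE contributions = (2.3, 1.4, 5); S = 8.7.
W^NE = (Σα)·S − ½Σα_i² = 8.7² − ½·32.25 = 59.565.
Planner sets s_i = Σα_j = 8.7 for every i, so S^SO = 3·8.7 = 26.1.
W^SO = (Σα)·S^SO − ½·3·(Σα)² = (3/2)·8.7² = 113.535.
Deadweight loss = W^SO − W^NE = 53.97.

53.97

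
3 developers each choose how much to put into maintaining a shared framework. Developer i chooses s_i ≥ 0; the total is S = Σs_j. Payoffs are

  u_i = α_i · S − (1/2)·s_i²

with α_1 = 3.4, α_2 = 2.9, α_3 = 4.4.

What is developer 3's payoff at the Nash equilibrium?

37.4

Developer i's FOC: ∂u_i/∂s_i = α_i − s_i = 0, so s_i* = α_i.
NE contributions = (3.4, 2.9, 4.4); S = 10.7.
u_3 = α_3·S − ½·(s_3)² = 4.4·10.7 − ½·4.4² = 37.4.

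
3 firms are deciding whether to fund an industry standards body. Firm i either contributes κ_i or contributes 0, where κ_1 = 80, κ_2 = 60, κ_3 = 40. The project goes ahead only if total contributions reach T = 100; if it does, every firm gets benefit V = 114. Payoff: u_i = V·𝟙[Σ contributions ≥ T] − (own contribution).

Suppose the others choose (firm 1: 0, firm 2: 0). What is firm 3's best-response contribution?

0

Others' total = 0. Even contributing 40 gives 40 < 100: no benefit either way.
Best response: 0.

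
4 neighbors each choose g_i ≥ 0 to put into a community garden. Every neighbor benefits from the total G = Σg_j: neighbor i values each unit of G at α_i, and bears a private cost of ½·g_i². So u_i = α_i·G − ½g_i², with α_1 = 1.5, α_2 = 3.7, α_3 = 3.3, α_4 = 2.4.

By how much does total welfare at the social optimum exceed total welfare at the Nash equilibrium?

Neighbor i's FOC: ∂u_i/∂g_i = α_i − g_i = 0, so g_i* = α_i.
NE contributions = (1.5, 3.7, 3.3, 2.4); G = 10.9.
W^NE = (Σα)·G − ½Σα_i² = 10.9² − ½·32.59 = 102.515.
Planner sets g_i = Σα_j = 10.9 for every i, so G^SO = 4·10.9 = 43.6.
W^SO = (Σα)·G^SO − ½·4·(Σα)² = (4/2)·10.9² = 237.62.
Deadweight loss = W^SO − W^NE = 135.105.

135.105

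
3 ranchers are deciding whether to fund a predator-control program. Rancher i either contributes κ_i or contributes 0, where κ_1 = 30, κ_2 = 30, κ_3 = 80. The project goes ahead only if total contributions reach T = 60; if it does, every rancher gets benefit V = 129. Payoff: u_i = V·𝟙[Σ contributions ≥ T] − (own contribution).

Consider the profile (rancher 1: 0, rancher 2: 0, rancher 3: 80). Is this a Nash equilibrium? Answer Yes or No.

Yes

Total = 80 ≥ 60: provided.
Rancher 1 (pledges 0, payoff 129): pledging 30 → total 110, payoff 99. No gain.
Rancher 2 (pledges 0, payoff 129): pledging 30 → total 110, payoff 99. No gain.
Rancher 3 (pledges 80, payoff 49): dropping to 0 → total 0, payoff 0. No gain.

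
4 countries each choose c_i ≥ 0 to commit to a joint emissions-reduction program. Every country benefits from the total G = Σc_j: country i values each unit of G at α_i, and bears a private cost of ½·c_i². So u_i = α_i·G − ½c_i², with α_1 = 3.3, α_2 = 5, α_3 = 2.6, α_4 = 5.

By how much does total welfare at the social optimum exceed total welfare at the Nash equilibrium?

Country i's FOC: ∂u_i/∂c_i = α_i − c_i = 0, so c_i* = α_i.
NE contributions = (3.3, 5, 2.6, 5); G = 15.9.
W^NE = (Σα)·G − ½Σα_i² = 15.9² − ½·67.65 = 218.985.
Planner sets c_i = Σα_j = 15.9 for every i, so G^SO = 4·15.9 = 63.6.
W^SO = (Σα)·G^SO − ½·4·(Σα)² = (4/2)·15.9² = 505.62.
Deadweight loss = W^SO − W^NE = 286.635.

286.635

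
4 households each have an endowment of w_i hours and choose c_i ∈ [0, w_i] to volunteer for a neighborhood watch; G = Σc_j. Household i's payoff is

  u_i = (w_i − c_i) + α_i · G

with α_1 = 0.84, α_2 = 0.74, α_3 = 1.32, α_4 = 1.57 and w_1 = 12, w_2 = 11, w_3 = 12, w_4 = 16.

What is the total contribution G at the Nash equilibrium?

28

∂u_i/∂c_i = α_i − 1, so household i contributes w_i if α_i > 1, else 0.
α_i > 1 for i ∈ {3, 4}; NE contributions (0, 0, 12, 16), G = 28.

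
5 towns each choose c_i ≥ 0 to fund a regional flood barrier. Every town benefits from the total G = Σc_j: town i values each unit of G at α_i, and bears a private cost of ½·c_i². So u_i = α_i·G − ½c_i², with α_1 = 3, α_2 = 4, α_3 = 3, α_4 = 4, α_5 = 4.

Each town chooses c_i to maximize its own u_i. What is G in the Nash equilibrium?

18

Town i's FOC: ∂u_i/∂c_i = α_i − c_i = 0, so c_i* = α_i.
NE contributions = (3, 4, 3, 4, 4); G = 18.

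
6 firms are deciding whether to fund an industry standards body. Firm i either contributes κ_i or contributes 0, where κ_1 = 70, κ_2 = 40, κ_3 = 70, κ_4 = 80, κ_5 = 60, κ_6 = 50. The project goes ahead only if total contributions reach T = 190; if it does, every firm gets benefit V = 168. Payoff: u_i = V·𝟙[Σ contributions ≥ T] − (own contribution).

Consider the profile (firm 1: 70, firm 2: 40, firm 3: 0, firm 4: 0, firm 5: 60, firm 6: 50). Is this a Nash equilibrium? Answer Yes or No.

Total = 220 ≥ 190: provided.
Firm 1 (pledges 70, payoff 98): dropping to 0 → total 150, payoff 0. No gain.
Firm 2 (pledges 40, payoff 128): dropping to 0 → total 180, payoff 0. No gain.
Firm 3 (pledges 0, payoff 168): pledging 70 → total 290, payoff 98. No gain.
Firm 4 (pledges 0, payoff 168): pledging 80 → total 300, payoff 88. No gain.
Firm 5 (pledges 60, payoff 108): dropping to 0 → total 160, payoff 0. No gain.
Firm 6 (pledges 50, payoff 118): dropping to 0 → total 170, payoff 0. No gain.

Yes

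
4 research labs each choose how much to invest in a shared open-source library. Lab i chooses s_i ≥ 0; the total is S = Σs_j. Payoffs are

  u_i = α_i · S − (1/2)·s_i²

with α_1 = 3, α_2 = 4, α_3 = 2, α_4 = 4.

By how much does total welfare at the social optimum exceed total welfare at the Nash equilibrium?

Lab i's FOC: ∂u_i/∂s_i = α_i − s_i = 0, so s_i* = α_i.
NE contributions = (3, 4, 2, 4); S = 13.
W^NE = (Σα)·S − ½Σα_i² = 13² − ½·45 = 146.5.
Planner sets s_i = Σα_j = 13 for every i, so S^SO = 4·13 = 52.
W^SO = (Σα)·S^SO − ½·4·(Σα)² = (4/2)·13² = 338.
Deadweight loss = W^SO − W^NE = 191.5.

191.5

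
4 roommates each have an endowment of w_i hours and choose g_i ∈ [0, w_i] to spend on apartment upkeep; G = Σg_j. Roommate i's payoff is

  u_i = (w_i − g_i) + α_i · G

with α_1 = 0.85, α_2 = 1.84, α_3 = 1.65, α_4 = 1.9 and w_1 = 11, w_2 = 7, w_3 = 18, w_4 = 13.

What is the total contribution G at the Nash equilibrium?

∂u_i/∂g_i = α_i − 1, so roommate i contributes w_i if α_i > 1, else 0.
α_i > 1 for i ∈ {2, 3, 4}; NE contributions (0, 7, 18, 13), G = 38.

38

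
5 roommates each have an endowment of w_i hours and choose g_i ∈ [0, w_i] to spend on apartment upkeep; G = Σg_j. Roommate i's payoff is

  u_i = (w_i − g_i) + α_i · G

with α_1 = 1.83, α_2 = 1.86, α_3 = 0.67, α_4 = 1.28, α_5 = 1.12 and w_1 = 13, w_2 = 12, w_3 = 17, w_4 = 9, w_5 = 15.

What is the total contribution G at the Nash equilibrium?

49

∂u_i/∂g_i = α_i − 1, so roommate i contributes w_i if α_i > 1, else 0.
α_i > 1 for i ∈ {1, 2, 4, 5}; NE contributions (13, 12, 0, 9, 15), G = 49.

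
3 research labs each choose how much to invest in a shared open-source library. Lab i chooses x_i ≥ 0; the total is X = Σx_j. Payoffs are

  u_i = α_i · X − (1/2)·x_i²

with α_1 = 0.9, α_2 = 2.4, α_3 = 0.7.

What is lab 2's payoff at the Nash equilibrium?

6.72

Lab i's FOC: ∂u_i/∂x_i = α_i − x_i = 0, so x_i* = α_i.
NE contributions = (0.9, 2.4, 0.7); X = 4.
u_2 = α_2·X − ½·(x_2)² = 2.4·4 − ½·2.4² = 6.72.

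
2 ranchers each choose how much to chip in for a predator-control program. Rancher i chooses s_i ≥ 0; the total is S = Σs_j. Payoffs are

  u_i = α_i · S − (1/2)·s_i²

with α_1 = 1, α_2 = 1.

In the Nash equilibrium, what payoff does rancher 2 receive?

1.5

Rancher i's FOC: ∂u_i/∂s_i = α_i − s_i = 0, so s_i* = α_i.
NE contributions = (1, 1); S = 2.
u_2 = α_2·S − ½·(s_2)² = 1·2 − ½·1² = 1.5.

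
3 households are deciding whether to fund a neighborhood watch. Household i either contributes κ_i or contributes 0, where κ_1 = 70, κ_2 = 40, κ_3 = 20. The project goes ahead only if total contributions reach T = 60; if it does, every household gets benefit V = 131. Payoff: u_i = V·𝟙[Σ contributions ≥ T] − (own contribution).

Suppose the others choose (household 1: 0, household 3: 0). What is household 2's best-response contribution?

Others' total = 0. Even contributing 40 gives 40 < 60: no benefit either way.
Best response: 0.

0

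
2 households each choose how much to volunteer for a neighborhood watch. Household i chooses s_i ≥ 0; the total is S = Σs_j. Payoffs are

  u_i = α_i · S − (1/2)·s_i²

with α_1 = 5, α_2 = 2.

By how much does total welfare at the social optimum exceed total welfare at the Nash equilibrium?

14.5

Household i's FOC: ∂u_i/∂s_i = α_i − s_i = 0, so s_i* = α_i.
NE contributions = (5, 2); S = 7.
W^NE = (Σα)·S − ½Σα_i² = 7² − ½·29 = 34.5.
Planner sets s_i = Σα_j = 7 for every i, so S^SO = 2·7 = 14.
W^SO = (Σα)·S^SO − ½·2·(Σα)² = (2/2)·7² = 49.
Deadweight loss = W^SO − W^NE = 14.5.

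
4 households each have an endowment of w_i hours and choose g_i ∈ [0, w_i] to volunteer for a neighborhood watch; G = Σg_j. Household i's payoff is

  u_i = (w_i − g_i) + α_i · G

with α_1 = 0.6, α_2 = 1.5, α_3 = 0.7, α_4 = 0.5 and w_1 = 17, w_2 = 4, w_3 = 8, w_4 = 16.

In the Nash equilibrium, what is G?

∂u_i/∂g_i = α_i − 1, so household i contributes w_i if α_i > 1, else 0.
α_i > 1 for i ∈ {2}; NE contributions (0, 4, 0, 0), G = 4.

4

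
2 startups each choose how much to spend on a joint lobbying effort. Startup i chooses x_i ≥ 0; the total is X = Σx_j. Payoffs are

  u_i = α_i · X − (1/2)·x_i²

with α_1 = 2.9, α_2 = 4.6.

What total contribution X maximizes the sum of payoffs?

15

Planner FOC: ∂(Σu_j)/∂x_i = (Σα_j) − x_i = 0, so x_i^SO = Σα_j = 7.5 for every i; X^SO = 15.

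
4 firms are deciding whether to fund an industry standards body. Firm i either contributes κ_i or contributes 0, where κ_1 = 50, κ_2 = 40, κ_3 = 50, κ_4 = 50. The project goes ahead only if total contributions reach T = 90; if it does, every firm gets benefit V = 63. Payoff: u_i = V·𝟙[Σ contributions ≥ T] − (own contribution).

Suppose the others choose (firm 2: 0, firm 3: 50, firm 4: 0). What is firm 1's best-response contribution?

Others' total = 50. Contributing 50 brings total to 100 ≥ 90: gain V − κ_1 = 13.
Best response: 50.

50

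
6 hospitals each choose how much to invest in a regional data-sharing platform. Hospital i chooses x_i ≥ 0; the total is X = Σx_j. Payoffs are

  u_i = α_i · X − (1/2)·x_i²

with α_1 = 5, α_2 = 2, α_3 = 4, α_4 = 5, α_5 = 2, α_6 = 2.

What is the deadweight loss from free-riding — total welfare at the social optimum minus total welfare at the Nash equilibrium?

Hospital i's FOC: ∂u_i/∂x_i = α_i − x_i = 0, so x_i* = α_i.
NE contributions = (5, 2, 4, 5, 2, 2); X = 20.
W^NE = (Σα)·X − ½Σα_i² = 20² − ½·78 = 361.
Planner sets x_i = Σα_j = 20 for every i, so X^SO = 6·20 = 120.
W^SO = (Σα)·X^SO − ½·6·(Σα)² = (6/2)·20² = 1200.
Deadweight loss = W^SO − W^NE = 839.

839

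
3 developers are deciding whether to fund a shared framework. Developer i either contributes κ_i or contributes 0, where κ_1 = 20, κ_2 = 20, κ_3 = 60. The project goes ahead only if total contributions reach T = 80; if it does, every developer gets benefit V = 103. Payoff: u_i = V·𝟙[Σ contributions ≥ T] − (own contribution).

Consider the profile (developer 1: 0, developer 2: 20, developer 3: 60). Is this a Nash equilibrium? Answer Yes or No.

Yes

Total = 80 ≥ 80: provided.
Developer 1 (pledges 0, payoff 103): pledging 20 → total 100, payoff 83. No gain.
Developer 2 (pledges 20, payoff 83): dropping to 0 → total 60, payoff 0. No gain.
Developer 3 (pledges 60, payoff 43): dropping to 0 → total 20, payoff 0. No gain.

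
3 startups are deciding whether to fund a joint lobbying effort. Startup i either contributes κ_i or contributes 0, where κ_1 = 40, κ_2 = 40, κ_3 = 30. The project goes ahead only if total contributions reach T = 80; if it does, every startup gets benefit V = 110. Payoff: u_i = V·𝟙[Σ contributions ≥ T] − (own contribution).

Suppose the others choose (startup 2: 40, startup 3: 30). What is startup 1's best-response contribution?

40

Others' total = 70. Contributing 40 brings total to 110 ≥ 80: gain V − κ_1 = 70.
Best response: 40.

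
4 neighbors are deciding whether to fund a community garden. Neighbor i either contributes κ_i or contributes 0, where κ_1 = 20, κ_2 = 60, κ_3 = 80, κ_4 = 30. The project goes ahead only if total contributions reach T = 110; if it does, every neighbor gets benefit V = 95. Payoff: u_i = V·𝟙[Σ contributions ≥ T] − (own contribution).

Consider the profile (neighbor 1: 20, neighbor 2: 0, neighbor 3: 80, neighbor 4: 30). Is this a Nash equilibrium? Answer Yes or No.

No

Total = 130 ≥ 110: provided.
Neighbor 1 (pledges 20, payoff 75): dropping to 0 → total 110, payoff 95. Profitable deviation.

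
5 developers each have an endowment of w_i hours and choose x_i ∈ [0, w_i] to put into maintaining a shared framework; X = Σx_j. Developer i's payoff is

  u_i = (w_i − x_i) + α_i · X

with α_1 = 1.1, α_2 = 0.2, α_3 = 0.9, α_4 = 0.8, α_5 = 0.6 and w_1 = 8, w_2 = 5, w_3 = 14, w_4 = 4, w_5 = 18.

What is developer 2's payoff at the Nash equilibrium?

6.6

∂u_i/∂x_i = α_i − 1, so developer i contributes w_i if α_i > 1, else 0.
α_i > 1 for i ∈ {1}; NE contributions (8, 0, 0, 0, 0), X = 8.
u_2 = (5 − 0) + 0.2·8 = 6.6.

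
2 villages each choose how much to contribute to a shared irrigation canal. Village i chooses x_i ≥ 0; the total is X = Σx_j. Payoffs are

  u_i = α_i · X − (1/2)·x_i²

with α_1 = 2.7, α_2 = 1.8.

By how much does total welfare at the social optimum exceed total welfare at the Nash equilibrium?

5.265

Village i's FOC: ∂u_i/∂x_i = α_i − x_i = 0, so x_i* = α_i.
NE contributions = (2.7, 1.8); X = 4.5.
W^NE = (Σα)·X − ½Σα_i² = 4.5² − ½·10.53 = 14.985.
Planner sets x_i = Σα_j = 4.5 for every i, so X^SO = 2·4.5 = 9.
W^SO = (Σα)·X^SO − ½·2·(Σα)² = (2/2)·4.5² = 20.25.
Deadweight loss = W^SO − W^NE = 5.265.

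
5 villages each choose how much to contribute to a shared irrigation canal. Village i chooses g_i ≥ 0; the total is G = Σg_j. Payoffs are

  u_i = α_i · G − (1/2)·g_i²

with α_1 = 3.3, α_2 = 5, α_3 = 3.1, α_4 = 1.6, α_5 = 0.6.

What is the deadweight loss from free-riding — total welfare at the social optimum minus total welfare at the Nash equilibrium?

301.65

Village i's FOC: ∂u_i/∂g_i = α_i − g_i = 0, so g_i* = α_i.
NE contributions = (3.3, 5, 3.1, 1.6, 0.6); G = 13.6.
W^NE = (Σα)·G − ½Σα_i² = 13.6² − ½·48.42 = 160.75.
Planner sets g_i = Σα_j = 13.6 for every i, so G^SO = 5·13.6 = 68.
W^SO = (Σα)·G^SO − ½·5·(Σα)² = (5/2)·13.6² = 462.4.
Deadweight loss = W^SO − W^NE = 301.65.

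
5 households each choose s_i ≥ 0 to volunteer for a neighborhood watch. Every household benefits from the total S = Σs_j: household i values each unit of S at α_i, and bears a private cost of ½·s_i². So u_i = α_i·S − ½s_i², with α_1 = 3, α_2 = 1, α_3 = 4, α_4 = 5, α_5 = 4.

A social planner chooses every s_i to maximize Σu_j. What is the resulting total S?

Planner FOC: ∂(Σu_j)/∂s_i = (Σα_j) − s_i = 0, so s_i^SO = Σα_j = 17 for every i; S^SO = 85.

85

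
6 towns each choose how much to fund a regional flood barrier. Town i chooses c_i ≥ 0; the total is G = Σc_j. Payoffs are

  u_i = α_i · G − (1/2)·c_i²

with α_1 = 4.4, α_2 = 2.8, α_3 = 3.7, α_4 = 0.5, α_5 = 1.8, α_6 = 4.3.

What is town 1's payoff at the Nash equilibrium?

Town i's FOC: ∂u_i/∂c_i = α_i − c_i = 0, so c_i* = α_i.
NE contributions = (4.4, 2.8, 3.7, 0.5, 1.8, 4.3); G = 17.5.
u_1 = α_1·G − ½·(c_1)² = 4.4·17.5 − ½·4.4² = 67.32.

67.32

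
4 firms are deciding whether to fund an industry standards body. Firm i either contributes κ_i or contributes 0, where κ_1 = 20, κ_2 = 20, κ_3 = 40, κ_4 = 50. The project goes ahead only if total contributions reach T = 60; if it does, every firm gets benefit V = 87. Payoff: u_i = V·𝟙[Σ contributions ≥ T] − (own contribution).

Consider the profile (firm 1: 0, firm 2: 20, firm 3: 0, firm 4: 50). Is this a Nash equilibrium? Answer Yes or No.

Total = 70 ≥ 60: provided.
Firm 1 (pledges 0, payoff 87): pledging 20 → total 90, payoff 67. No gain.
Firm 2 (pledges 20, payoff 67): dropping to 0 → total 50, payoff 0. No gain.
Firm 3 (pledges 0, payoff 87): pledging 40 → total 110, payoff 47. No gain.
Firm 4 (pledges 50, payoff 37): dropping to 0 → total 20, payoff 0. No gain.

Yes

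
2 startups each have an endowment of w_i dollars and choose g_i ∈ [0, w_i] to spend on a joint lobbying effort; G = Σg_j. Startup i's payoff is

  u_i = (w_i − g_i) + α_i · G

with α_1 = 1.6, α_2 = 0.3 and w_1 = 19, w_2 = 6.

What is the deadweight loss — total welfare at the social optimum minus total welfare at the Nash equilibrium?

∂u_i/∂g_i = α_i − 1, so startup i contributes w_i if α_i > 1, else 0.
α_i > 1 for i ∈ {1}; NE contributions (19, 0), G = 19.
W^NE = Σw_i − G^NE + (Σα_i)·G^NE = 25 + 0.9·19 = 42.1.
Planner: ∂(Σu_j)/∂g_i = Σα_j − 1 = 0.9 > 0, so everyone contributes w_i; G^SO = 25, W^SO = 25 + 0.9·25 = 47.5.
Deadweight loss = 5.4.

5.4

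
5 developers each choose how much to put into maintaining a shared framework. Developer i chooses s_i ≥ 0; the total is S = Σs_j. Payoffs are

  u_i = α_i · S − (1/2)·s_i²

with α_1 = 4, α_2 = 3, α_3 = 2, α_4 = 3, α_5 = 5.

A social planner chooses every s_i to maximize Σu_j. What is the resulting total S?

Planner FOC: ∂(Σu_j)/∂s_i = (Σα_j) − s_i = 0, so s_i^SO = Σα_j = 17 for every i; S^SO = 85.

85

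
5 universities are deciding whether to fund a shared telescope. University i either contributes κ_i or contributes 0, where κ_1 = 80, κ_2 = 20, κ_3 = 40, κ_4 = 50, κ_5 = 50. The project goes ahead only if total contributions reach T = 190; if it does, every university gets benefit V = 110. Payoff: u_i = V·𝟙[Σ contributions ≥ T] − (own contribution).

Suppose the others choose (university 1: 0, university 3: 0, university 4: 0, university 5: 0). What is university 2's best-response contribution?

0

Others' total = 0. Even contributing 20 gives 20 < 190: no benefit either way.
Best response: 0.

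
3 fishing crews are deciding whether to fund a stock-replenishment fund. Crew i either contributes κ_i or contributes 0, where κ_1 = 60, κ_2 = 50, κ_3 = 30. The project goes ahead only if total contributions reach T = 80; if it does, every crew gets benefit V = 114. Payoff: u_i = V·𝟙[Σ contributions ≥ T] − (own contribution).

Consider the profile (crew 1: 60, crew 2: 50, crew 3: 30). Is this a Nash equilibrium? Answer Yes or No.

No

Total = 140 ≥ 80: provided.
Crew 1 (pledges 60, payoff 54): dropping to 0 → total 80, payoff 114. Profitable deviation.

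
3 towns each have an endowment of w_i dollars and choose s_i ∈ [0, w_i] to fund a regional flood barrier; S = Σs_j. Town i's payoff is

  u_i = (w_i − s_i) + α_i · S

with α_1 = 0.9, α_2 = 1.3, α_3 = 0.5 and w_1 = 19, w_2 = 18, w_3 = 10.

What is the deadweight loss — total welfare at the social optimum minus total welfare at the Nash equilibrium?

49.3

∂u_i/∂s_i = α_i − 1, so town i contributes w_i if α_i > 1, else 0.
α_i > 1 for i ∈ {2}; NE contributions (0, 18, 0), S = 18.
W^NE = Σw_i − S^NE + (Σα_i)·S^NE = 47 + 1.7·18 = 77.6.
Planner: ∂(Σu_j)/∂s_i = Σα_j − 1 = 1.7 > 0, so everyone contributes w_i; S^SO = 47, W^SO = 47 + 1.7·47 = 126.9.
Deadweight loss = 49.3.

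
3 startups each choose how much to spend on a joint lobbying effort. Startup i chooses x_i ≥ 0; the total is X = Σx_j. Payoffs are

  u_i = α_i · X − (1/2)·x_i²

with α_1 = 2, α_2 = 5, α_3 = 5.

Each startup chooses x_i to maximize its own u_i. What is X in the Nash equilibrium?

Startup i's FOC: ∂u_i/∂x_i = α_i − x_i = 0, so x_i* = α_i.
NE contributions = (2, 5, 5); X = 12.

12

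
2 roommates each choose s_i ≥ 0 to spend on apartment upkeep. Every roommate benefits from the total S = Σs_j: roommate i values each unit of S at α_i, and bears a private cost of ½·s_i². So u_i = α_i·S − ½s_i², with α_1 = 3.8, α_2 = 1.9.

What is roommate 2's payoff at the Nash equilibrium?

Roommate i's FOC: ∂u_i/∂s_i = α_i − s_i = 0, so s_i* = α_i.
NE contributions = (3.8, 1.9); S = 5.7.
u_2 = α_2·S − ½·(s_2)² = 1.9·5.7 − ½·1.9² = 9.025.

9.025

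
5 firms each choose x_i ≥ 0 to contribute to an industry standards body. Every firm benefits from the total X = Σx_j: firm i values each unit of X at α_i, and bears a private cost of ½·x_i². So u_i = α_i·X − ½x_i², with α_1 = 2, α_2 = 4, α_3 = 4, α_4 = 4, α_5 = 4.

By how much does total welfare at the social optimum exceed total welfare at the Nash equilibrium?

Firm i's FOC: ∂u_i/∂x_i = α_i − x_i = 0, so x_i* = α_i.
NE contributions = (2, 4, 4, 4, 4); X = 18.
W^NE = (Σα)·X − ½Σα_i² = 18² − ½·68 = 290.
Planner sets x_i = Σα_j = 18 for every i, so X^SO = 5·18 = 90.
W^SO = (Σα)·X^SO − ½·5·(Σα)² = (5/2)·18² = 810.
Deadweight loss = W^SO − W^NE = 520.

520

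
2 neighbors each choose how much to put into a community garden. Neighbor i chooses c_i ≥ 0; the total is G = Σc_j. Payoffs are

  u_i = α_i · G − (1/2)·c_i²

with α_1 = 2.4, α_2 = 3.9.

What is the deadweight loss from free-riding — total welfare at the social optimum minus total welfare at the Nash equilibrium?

10.485

Neighbor i's FOC: ∂u_i/∂c_i = α_i − c_i = 0, so c_i* = α_i.
NE contributions = (2.4, 3.9); G = 6.3.
W^NE = (Σα)·G − ½Σα_i² = 6.3² − ½·20.97 = 29.205.
Planner sets c_i = Σα_j = 6.3 for every i, so G^SO = 2·6.3 = 12.6.
W^SO = (Σα)·G^SO − ½·2·(Σα)² = (2/2)·6.3² = 39.69.
Deadweight loss = W^SO − W^NE = 10.485.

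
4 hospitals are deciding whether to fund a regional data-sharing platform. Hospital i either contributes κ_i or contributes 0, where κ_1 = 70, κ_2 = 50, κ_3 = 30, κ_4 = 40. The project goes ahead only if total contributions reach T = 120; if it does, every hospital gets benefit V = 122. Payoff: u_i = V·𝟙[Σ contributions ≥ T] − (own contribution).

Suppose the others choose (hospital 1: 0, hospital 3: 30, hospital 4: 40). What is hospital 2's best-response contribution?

50

Others' total = 70. Contributing 50 brings total to 120 ≥ 120: gain V − κ_2 = 72.
Best response: 50.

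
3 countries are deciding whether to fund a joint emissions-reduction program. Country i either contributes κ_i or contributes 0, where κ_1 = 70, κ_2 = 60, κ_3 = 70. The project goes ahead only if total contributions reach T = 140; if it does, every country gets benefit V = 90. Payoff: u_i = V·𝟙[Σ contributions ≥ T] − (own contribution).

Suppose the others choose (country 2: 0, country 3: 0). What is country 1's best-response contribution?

Others' total = 0. Even contributing 70 gives 70 < 140: no benefit either way.
Best response: 0.

0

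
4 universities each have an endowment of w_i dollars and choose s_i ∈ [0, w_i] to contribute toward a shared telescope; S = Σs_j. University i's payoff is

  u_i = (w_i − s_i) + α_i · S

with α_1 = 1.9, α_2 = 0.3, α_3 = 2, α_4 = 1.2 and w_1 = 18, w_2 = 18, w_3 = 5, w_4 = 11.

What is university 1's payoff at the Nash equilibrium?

64.6

∂u_i/∂s_i = α_i − 1, so university i contributes w_i if α_i > 1, else 0.
α_i > 1 for i ∈ {1, 3, 4}; NE contributions (18, 0, 5, 11), S = 34.
u_1 = (18 − 18) + 1.9·34 = 64.6.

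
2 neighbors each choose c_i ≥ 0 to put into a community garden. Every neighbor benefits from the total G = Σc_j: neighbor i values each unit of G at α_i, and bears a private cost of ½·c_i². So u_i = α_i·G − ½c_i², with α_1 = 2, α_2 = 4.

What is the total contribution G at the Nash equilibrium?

Neighbor i's FOC: ∂u_i/∂c_i = α_i − c_i = 0, so c_i* = α_i.
NE contributions = (2, 4); G = 6.

6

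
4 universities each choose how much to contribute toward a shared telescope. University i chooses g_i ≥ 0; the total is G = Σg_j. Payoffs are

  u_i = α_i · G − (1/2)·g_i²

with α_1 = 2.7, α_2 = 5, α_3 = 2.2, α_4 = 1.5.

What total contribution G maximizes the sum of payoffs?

45.6

Planner FOC: ∂(Σu_j)/∂g_i = (Σα_j) − g_i = 0, so g_i^SO = Σα_j = 11.4 for every i; G^SO = 45.6.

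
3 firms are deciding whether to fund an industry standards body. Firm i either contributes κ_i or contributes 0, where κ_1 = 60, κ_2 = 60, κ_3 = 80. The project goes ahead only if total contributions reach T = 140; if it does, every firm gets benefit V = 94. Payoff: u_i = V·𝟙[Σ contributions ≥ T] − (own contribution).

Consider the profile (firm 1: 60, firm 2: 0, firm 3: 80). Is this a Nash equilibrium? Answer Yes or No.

Yes

Total = 140 ≥ 140: provided.
Firm 1 (pledges 60, payoff 34): dropping to 0 → total 80, payoff 0. No gain.
Firm 2 (pledges 0, payoff 94): pledging 60 → total 200, payoff 34. No gain.
Firm 3 (pledges 80, payoff 14): dropping to 0 → total 60, payoff 0. No gain.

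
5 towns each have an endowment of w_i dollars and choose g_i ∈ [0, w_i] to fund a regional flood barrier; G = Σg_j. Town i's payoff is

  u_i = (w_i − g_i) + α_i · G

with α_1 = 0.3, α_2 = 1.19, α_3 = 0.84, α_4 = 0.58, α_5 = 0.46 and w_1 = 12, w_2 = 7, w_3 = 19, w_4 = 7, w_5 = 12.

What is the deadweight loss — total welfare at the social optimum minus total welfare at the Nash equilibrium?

∂u_i/∂g_i = α_i − 1, so town i contributes w_i if α_i > 1, else 0.
α_i > 1 for i ∈ {2}; NE contributions (0, 7, 0, 0, 0), G = 7.
W^NE = Σw_i − G^NE + (Σα_i)·G^NE = 57 + 2.37·7 = 73.59.
Planner: ∂(Σu_j)/∂g_i = Σα_j − 1 = 2.37 > 0, so everyone contributes w_i; G^SO = 57, W^SO = 57 + 2.37·57 = 192.09.
Deadweight loss = 118.5.

118.5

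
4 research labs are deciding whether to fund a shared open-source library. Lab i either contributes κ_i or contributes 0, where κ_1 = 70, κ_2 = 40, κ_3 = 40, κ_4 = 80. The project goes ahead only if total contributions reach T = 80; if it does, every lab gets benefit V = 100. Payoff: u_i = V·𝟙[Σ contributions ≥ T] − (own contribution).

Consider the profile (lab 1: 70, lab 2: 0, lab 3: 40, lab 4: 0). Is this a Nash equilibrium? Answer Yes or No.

Yes

Total = 110 ≥ 80: provided.
Lab 1 (pledges 70, payoff 30): dropping to 0 → total 40, payoff 0. No gain.
Lab 2 (pledges 0, payoff 100): pledging 40 → total 150, payoff 60. No gain.
Lab 3 (pledges 40, payoff 60): dropping to 0 → total 70, payoff 0. No gain.
Lab 4 (pledges 0, payoff 100): pledging 80 → total 190, payoff 20. No gain.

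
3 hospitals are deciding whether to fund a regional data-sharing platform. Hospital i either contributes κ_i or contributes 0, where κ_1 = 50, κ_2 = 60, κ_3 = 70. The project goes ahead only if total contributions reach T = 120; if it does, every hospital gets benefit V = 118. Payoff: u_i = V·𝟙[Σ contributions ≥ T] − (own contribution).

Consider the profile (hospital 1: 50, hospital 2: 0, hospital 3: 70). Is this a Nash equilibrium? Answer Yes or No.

Yes

Total = 120 ≥ 120: provided.
Hospital 1 (pledges 50, payoff 68): dropping to 0 → total 70, payoff 0. No gain.
Hospital 2 (pledges 0, payoff 118): pledging 60 → total 180, payoff 58. No gain.
Hospital 3 (pledges 70, payoff 48): dropping to 0 → total 50, payoff 0. No gain.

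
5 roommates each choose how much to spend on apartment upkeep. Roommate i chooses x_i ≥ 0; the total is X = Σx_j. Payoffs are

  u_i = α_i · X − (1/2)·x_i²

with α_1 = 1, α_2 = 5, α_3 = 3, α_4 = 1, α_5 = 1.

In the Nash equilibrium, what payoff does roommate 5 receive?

10.5

Roommate i's FOC: ∂u_i/∂x_i = α_i − x_i = 0, so x_i* = α_i.
NE contributions = (1, 5, 3, 1, 1); X = 11.
u_5 = α_5·X − ½·(x_5)² = 1·11 − ½·1² = 10.5.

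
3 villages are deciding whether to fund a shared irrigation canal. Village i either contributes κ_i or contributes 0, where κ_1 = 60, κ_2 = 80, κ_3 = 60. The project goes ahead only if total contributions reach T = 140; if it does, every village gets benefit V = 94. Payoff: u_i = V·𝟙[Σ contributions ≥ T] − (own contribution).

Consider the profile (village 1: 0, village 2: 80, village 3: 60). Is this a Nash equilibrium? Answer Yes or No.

Yes

Total = 140 ≥ 140: provided.
Village 1 (pledges 0, payoff 94): pledging 60 → total 200, payoff 34. No gain.
Village 2 (pledges 80, payoff 14): dropping to 0 → total 60, payoff 0. No gain.
Village 3 (pledges 60, payoff 34): dropping to 0 → total 80, payoff 0. No gain.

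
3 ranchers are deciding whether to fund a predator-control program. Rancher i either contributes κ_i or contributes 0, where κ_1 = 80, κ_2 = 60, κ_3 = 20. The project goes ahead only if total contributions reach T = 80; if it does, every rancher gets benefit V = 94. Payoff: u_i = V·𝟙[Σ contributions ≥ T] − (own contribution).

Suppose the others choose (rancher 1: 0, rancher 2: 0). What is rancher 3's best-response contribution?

0

Others' total = 0. Even contributing 20 gives 20 < 80: no benefit either way.
Best response: 0.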